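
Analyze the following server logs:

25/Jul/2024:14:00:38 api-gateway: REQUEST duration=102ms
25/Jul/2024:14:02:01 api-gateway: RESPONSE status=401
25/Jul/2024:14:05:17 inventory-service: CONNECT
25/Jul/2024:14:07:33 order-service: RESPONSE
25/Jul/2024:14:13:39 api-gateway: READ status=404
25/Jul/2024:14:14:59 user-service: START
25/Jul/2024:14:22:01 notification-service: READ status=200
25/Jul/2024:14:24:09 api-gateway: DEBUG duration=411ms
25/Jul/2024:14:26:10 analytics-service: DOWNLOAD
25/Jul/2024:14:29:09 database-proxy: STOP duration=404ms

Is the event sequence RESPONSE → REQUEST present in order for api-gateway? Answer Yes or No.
No

To verify sequence order:

1. Find all events in sequence RESPONSE → REQUEST for api-gateway
2. Extract their timestamps
3. Check if timestamps are in ascending order
4. Result: No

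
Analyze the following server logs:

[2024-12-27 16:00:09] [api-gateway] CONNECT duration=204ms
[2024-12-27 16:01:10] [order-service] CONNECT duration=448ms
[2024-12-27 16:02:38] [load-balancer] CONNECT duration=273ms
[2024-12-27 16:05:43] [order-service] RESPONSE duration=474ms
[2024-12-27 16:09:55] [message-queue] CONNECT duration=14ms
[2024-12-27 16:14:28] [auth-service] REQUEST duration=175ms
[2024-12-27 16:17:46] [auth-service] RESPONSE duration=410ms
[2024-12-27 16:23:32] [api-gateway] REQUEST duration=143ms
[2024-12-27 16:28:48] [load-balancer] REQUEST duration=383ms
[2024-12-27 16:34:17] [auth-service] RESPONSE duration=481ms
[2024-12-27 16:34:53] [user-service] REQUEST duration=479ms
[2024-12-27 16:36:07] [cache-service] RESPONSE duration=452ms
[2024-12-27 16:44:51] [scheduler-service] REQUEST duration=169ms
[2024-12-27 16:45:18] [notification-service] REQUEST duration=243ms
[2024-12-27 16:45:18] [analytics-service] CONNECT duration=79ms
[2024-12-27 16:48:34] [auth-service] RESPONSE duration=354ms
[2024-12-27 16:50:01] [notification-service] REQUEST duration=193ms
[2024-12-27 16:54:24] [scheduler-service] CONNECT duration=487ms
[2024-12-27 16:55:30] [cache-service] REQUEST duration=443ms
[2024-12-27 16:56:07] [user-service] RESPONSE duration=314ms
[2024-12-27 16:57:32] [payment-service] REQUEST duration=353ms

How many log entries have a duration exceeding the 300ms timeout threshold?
12

To count timeouts:

1. Threshold: 300ms
2. Extract duration from each log entry
3. Count entries where duration > 300
4. Timeout count: 12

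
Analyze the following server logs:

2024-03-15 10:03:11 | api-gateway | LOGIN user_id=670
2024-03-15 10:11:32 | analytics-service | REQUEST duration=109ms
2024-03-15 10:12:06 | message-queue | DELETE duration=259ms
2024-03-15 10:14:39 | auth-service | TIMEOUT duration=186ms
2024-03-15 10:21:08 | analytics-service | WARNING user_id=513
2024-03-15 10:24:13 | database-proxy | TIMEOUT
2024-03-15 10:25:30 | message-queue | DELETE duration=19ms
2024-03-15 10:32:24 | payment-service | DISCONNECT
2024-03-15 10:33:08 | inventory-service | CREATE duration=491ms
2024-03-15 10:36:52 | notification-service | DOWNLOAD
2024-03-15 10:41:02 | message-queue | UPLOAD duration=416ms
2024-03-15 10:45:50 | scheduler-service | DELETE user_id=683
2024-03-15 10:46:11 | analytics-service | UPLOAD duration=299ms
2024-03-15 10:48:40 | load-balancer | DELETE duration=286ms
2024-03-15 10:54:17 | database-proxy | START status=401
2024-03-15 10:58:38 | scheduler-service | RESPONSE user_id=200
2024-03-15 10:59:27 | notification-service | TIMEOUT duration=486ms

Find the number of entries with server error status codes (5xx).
0

To find matching entries:

1. Pattern to match: server error status codes (5xx)
2. Scan each log entry for the pattern
3. Count matches: 0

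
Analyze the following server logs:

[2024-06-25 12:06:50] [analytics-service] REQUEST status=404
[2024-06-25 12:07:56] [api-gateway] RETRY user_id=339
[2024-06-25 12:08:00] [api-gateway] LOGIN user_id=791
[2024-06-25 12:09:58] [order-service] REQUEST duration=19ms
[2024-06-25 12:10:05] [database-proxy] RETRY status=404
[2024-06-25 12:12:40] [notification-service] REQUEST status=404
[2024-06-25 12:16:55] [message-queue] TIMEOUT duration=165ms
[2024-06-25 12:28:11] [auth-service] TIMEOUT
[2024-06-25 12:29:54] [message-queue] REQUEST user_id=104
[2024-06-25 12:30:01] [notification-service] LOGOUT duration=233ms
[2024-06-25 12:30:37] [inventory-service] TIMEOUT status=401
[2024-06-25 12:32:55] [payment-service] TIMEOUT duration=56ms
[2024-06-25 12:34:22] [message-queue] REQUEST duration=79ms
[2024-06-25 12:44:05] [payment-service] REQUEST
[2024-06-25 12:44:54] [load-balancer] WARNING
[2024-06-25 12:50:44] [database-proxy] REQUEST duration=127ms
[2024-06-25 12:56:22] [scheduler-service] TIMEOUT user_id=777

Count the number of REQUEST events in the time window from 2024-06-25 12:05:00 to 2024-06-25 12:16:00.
3

To count events in the time window:

1. Window boundaries: 2024-06-25 12:05:00 to 2024-06-25 12:16:00
2. Filter for REQUEST events within this window
3. Count matching events: 3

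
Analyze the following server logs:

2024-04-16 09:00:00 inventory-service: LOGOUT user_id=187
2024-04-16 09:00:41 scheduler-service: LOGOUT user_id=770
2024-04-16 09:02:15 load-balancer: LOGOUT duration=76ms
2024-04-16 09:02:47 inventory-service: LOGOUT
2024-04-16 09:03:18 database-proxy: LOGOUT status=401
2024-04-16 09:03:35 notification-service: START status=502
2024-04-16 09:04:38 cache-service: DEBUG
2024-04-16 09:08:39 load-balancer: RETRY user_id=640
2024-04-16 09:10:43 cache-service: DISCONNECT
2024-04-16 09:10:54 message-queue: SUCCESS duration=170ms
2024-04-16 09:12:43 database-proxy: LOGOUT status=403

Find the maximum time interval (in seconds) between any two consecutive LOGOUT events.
565

To find the longest gap:

1. Extract all LOGOUT events in chronological order
2. Calculate time differences between consecutive events
3. Find the maximum difference
4. Longest gap: 565 seconds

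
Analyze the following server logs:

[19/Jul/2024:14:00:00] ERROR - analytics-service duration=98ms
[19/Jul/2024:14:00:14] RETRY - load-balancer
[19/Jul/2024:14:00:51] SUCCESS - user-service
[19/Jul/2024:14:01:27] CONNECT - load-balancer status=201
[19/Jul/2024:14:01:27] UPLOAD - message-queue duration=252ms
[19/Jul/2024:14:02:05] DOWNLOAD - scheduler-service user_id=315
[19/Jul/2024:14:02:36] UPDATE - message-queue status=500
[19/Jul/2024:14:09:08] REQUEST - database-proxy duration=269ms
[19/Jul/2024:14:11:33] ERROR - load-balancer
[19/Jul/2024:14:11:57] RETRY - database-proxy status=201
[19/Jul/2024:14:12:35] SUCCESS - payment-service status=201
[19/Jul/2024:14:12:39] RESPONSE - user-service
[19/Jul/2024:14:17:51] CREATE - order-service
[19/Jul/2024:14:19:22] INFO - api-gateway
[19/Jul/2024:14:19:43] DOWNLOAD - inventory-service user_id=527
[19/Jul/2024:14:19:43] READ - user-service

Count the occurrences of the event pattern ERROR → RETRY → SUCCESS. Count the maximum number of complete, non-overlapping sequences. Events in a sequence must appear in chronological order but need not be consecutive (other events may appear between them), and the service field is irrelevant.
2

To count sequences:

1. Look for pattern: ERROR → RETRY → SUCCESS
2. Greedily scan the log in chronological order, matching each sequence element in turn (ignoring service)
3. Each time the full pattern completes, increment the count and restart matching from the next event
4. Complete non-overlapping sequences found: 2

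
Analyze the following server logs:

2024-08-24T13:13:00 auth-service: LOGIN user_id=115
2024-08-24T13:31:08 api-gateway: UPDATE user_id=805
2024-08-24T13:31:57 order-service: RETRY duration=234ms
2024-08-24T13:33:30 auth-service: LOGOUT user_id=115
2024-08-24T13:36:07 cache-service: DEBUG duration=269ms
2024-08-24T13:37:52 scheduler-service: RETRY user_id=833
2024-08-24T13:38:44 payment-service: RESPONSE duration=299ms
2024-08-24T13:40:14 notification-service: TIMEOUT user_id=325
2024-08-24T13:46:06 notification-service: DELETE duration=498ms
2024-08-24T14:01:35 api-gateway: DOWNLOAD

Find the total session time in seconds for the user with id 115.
1230

To calculate session duration:

1. Find LOGIN event for user_id=115: 2024-08-24T13:13:00
2. Find LOGOUT event for user_id=115: 2024-08-24T13:33:30
3. Session duration: 2024-08-24T13:33:30 - 2024-08-24T13:13:00 = 1230 seconds (20 minutes)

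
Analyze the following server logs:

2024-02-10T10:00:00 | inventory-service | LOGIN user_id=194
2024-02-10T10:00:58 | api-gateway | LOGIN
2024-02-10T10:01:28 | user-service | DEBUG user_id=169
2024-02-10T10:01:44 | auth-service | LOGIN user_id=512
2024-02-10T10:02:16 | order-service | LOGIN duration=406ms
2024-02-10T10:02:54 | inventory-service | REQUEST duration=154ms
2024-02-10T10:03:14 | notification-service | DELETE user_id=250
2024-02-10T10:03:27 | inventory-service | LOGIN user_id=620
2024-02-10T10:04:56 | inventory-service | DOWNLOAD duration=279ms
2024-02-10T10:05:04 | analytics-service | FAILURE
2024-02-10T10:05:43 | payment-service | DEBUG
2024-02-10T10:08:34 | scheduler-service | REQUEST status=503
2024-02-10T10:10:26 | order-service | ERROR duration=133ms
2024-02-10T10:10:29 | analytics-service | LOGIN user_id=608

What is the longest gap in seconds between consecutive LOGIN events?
422

To find the longest gap:

1. Extract all LOGIN events in chronological order
2. Calculate time differences between consecutive events
3. Find the maximum difference
4. Longest gap: 422 seconds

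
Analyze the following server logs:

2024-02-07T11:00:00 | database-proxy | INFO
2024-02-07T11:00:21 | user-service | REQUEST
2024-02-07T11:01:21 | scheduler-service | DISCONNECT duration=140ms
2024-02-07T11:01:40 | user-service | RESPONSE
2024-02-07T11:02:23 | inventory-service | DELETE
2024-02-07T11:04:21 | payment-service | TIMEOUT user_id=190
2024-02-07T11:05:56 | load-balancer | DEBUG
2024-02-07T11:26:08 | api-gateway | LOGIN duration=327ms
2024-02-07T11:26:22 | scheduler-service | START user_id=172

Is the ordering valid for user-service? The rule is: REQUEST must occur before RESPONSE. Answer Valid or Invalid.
Valid

To validate ordering:

1. Required order: REQUEST → RESPONSE
2. Rule: REQUEST must occur before RESPONSE
3. Check actual order of events for user-service
4. Result: Valid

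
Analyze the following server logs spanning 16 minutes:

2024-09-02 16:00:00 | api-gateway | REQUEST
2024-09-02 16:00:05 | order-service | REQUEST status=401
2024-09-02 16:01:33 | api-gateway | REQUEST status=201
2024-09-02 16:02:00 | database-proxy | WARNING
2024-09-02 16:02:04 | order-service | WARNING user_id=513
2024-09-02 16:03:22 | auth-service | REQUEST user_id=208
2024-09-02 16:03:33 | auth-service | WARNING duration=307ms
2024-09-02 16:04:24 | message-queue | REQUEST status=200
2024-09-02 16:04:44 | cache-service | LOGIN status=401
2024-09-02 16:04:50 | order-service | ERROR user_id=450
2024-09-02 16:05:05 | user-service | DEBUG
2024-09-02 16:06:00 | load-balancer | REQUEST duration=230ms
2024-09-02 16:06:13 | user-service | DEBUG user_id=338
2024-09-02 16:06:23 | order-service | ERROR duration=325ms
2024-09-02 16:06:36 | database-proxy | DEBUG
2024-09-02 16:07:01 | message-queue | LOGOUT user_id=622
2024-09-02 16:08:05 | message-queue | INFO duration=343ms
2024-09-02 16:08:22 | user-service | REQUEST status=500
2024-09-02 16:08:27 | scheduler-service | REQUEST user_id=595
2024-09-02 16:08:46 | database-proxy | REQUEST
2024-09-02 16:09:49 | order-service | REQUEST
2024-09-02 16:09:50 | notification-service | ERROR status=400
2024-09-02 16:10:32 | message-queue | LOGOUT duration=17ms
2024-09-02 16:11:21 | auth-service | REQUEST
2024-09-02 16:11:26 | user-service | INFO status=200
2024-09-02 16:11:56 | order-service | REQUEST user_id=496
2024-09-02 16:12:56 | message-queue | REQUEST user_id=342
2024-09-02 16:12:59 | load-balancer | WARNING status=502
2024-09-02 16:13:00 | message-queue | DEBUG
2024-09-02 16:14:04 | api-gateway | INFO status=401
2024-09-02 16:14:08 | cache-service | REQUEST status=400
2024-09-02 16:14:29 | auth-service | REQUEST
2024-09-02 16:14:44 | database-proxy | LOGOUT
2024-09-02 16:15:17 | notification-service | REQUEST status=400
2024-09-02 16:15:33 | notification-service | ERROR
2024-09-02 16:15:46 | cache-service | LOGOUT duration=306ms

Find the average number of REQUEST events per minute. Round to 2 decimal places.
1.0

To calculate the rate:

1. Count total REQUEST events: 16
2. Total time period: 16 minutes
3. Rate = 16 / 16 = 1.0 events per minute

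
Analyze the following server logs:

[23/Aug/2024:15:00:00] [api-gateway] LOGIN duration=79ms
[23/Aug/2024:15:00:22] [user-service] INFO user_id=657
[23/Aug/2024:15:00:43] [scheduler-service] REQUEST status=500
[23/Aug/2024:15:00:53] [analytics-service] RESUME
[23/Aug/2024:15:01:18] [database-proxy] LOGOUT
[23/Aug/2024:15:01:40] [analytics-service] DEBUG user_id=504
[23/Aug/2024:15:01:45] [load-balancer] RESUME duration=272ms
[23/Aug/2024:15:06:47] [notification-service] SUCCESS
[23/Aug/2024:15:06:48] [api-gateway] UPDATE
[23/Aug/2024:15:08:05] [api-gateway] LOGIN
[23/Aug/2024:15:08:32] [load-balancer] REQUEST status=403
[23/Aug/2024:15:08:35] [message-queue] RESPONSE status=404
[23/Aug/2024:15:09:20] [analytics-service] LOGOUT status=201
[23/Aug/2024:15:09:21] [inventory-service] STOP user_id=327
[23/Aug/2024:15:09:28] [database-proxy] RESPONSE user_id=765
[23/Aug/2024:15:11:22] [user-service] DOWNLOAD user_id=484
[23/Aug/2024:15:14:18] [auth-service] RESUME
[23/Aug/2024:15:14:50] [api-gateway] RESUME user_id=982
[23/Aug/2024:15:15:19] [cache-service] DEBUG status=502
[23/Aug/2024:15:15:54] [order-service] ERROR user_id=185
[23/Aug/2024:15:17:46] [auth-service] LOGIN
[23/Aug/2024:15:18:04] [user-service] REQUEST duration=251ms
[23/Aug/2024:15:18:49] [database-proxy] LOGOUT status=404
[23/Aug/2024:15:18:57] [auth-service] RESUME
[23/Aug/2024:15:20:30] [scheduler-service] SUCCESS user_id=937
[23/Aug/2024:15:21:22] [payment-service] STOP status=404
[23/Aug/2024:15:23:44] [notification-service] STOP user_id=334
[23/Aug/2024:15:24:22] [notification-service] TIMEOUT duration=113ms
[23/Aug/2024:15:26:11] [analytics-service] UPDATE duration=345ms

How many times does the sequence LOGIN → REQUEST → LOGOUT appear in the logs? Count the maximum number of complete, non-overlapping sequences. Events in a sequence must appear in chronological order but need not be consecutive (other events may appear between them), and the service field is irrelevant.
3

To count sequences:

1. Look for pattern: LOGIN → REQUEST → LOGOUT
2. Greedily scan the log in chronological order, matching each sequence element in turn (ignoring service)
3. Each time the full pattern completes, increment the count and restart matching from the next event
4. Complete non-overlapping sequences found: 3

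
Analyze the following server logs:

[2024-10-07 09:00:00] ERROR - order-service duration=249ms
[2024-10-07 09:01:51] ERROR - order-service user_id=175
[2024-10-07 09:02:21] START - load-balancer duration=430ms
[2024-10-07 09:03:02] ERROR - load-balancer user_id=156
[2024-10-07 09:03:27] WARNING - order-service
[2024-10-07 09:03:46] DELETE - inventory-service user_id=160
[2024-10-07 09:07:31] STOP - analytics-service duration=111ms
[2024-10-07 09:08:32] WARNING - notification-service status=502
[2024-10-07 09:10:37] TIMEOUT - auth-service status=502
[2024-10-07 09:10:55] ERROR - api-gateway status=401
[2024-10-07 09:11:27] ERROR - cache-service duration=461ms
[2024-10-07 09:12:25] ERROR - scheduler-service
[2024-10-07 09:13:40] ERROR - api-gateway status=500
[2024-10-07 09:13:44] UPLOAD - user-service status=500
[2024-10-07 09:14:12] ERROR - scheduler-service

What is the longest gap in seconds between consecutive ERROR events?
473

To find the longest gap:

1. Extract all ERROR events in chronological order
2. Calculate time differences between consecutive events
3. Find the maximum difference
4. Longest gap: 473 seconds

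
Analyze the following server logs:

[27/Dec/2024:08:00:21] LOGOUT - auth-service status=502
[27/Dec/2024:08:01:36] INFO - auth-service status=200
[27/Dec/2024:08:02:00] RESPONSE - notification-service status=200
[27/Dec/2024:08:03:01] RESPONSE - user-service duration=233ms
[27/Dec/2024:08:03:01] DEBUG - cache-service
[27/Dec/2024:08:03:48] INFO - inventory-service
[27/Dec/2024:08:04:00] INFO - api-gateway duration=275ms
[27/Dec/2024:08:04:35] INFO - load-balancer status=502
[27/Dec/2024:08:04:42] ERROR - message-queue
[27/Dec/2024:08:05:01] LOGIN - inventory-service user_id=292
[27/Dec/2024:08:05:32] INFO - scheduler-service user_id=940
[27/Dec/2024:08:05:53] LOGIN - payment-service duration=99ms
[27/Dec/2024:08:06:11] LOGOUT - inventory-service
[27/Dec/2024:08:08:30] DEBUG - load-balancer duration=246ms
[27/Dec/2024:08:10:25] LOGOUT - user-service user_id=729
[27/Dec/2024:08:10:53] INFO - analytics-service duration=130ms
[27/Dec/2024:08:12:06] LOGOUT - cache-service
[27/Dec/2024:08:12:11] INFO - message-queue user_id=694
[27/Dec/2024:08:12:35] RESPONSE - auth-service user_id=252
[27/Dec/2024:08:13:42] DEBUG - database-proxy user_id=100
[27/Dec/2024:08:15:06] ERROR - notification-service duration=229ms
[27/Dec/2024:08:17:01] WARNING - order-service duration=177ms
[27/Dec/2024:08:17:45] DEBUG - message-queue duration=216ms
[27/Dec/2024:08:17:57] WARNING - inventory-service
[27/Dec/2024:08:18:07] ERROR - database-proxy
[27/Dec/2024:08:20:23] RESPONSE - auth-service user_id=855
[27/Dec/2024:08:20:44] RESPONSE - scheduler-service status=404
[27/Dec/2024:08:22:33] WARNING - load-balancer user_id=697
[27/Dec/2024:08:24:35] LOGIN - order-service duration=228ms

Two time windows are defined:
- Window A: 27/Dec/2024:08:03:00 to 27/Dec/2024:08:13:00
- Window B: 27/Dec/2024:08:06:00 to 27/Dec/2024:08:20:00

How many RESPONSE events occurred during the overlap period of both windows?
1

To find overlap events:

1. Window A: 27/Dec/2024:08:03:00 to 27/Dec/2024:08:13:00
2. Window B: 27/Dec/2024:08:06:00 to 27/Dec/2024:08:20:00
3. Overlap period: 27/Dec/2024:08:06:00 to 27/Dec/2024:08:13:00
4. Count RESPONSE events in overlap: 1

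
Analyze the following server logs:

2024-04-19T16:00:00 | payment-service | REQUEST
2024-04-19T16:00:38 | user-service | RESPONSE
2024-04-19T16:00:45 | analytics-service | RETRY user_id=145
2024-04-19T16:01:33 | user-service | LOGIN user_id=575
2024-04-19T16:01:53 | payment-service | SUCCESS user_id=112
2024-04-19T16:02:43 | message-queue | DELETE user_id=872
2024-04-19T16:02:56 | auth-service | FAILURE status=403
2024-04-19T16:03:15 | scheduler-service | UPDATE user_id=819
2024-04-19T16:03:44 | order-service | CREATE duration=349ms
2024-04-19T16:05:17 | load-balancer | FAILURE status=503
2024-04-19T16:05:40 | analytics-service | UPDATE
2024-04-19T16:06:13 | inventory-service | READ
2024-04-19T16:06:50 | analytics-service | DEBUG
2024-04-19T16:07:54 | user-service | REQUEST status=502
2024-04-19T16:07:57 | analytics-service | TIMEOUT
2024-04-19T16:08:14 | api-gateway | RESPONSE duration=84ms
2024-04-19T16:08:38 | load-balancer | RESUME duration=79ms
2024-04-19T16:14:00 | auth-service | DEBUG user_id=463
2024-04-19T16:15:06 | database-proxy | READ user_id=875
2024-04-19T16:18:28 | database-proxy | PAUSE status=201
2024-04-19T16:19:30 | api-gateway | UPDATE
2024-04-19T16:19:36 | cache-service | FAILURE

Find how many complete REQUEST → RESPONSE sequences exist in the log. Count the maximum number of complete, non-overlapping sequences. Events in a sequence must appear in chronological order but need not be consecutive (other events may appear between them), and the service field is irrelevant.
2

To count sequences:

1. Look for pattern: REQUEST → RESPONSE
2. Greedily scan the log in chronological order, matching each sequence element in turn (ignoring service)
3. Each time the full pattern completes, increment the count and restart matching from the next event
4. Complete non-overlapping sequences found: 2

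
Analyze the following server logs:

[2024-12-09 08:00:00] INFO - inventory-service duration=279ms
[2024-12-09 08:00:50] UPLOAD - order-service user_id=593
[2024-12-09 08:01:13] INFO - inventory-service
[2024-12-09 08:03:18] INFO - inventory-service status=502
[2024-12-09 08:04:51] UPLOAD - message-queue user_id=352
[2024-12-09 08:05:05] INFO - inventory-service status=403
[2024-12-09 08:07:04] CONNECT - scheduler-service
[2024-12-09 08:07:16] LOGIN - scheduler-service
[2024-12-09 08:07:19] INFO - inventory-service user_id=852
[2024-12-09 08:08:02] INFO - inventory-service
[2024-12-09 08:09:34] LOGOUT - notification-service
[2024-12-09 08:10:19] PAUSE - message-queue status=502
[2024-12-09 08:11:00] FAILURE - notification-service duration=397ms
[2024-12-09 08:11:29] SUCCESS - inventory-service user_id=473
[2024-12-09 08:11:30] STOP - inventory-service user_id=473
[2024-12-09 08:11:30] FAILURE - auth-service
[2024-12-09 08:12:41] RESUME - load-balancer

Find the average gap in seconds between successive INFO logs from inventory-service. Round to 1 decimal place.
96.4

To calculate average interval:

1. Find all INFO events for inventory-service in order
2. Calculate time gaps between consecutive events
3. Compute mean of gaps: 482 / 5 = 96.4 seconds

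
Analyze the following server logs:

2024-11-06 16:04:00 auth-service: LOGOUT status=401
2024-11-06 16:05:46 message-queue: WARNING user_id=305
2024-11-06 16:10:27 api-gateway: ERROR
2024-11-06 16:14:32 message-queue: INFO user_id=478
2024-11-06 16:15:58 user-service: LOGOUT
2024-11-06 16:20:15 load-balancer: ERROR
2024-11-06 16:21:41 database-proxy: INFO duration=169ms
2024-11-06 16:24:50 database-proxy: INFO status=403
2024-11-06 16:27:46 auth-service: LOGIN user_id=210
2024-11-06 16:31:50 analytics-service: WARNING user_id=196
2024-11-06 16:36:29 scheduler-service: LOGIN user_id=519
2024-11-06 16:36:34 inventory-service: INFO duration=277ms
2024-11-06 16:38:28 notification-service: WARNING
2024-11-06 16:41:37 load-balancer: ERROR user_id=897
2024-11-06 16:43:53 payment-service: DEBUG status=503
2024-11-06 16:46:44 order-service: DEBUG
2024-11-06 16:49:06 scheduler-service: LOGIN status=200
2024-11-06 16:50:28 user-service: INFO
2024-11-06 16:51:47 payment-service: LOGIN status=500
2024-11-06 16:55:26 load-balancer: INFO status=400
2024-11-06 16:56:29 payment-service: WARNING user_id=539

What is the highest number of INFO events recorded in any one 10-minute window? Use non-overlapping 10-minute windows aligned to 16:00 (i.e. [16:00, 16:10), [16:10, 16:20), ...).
2

To find the burst window:

1. Divide the log period into non-overlapping 10-minute windows starting at 16:00
2. Count INFO events in each window
3. Find the window with maximum count
4. Maximum events in a window: 2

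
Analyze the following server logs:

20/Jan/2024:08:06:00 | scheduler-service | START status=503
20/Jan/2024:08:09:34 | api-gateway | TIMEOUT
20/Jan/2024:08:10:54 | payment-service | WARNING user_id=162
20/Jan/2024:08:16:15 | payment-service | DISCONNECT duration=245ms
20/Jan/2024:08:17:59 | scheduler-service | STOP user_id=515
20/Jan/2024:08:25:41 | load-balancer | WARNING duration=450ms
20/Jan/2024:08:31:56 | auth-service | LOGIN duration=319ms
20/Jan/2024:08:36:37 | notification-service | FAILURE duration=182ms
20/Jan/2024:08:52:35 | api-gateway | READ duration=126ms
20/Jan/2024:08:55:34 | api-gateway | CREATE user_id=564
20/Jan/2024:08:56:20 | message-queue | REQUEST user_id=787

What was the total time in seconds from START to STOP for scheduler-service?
719

To calculate state duration:

1. Find START event for scheduler-service: 20/Jan/2024:08:06:00
2. Find STOP event for scheduler-service: 20/Jan/2024:08:17:59
3. Calculate duration: 20/Jan/2024:08:17:59 - 20/Jan/2024:08:06:00 = 719 seconds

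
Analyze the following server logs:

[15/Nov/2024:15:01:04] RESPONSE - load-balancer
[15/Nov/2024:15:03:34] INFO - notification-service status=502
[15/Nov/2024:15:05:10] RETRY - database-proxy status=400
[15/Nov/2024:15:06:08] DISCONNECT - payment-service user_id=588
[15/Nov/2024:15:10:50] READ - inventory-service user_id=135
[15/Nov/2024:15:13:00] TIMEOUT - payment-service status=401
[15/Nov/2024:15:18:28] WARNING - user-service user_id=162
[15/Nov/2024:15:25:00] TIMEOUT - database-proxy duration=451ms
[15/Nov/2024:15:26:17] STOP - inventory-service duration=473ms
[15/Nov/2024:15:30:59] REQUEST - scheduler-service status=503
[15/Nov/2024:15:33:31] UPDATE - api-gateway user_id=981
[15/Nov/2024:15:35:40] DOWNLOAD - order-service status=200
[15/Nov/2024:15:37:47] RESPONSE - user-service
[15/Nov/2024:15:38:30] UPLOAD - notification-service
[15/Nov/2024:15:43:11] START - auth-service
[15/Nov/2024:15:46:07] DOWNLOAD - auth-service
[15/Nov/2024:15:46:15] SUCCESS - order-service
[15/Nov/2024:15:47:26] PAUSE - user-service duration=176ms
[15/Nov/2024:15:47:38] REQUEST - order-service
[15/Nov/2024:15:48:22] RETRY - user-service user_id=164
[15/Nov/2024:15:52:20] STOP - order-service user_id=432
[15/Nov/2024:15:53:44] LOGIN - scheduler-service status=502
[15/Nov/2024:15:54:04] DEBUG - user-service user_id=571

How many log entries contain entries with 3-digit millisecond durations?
3

To find matching entries:

1. Pattern to match: entries with 3-digit millisecond durations
2. Scan each log entry for the pattern
3. Count matches: 3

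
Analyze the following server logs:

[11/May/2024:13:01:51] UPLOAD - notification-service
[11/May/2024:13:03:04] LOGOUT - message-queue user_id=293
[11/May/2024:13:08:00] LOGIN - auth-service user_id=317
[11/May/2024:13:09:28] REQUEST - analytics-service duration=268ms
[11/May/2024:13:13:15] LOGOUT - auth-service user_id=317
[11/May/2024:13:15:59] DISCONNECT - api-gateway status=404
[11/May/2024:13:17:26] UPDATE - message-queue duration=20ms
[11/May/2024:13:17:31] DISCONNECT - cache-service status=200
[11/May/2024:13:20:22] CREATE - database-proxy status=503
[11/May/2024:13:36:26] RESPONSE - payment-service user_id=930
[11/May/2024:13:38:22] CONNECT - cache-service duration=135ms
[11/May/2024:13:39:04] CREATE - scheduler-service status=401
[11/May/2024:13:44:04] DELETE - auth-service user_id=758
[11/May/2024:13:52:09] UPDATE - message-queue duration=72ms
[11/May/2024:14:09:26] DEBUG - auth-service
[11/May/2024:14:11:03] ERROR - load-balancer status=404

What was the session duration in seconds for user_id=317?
315

To calculate session duration:

1. Find LOGIN event for user_id=317: 11/May/2024:13:08:00
2. Find LOGOUT event for user_id=317: 11/May/2024:13:13:15
3. Session duration: 11/May/2024:13:13:15 - 11/May/2024:13:08:00 = 315 seconds (5 minutes)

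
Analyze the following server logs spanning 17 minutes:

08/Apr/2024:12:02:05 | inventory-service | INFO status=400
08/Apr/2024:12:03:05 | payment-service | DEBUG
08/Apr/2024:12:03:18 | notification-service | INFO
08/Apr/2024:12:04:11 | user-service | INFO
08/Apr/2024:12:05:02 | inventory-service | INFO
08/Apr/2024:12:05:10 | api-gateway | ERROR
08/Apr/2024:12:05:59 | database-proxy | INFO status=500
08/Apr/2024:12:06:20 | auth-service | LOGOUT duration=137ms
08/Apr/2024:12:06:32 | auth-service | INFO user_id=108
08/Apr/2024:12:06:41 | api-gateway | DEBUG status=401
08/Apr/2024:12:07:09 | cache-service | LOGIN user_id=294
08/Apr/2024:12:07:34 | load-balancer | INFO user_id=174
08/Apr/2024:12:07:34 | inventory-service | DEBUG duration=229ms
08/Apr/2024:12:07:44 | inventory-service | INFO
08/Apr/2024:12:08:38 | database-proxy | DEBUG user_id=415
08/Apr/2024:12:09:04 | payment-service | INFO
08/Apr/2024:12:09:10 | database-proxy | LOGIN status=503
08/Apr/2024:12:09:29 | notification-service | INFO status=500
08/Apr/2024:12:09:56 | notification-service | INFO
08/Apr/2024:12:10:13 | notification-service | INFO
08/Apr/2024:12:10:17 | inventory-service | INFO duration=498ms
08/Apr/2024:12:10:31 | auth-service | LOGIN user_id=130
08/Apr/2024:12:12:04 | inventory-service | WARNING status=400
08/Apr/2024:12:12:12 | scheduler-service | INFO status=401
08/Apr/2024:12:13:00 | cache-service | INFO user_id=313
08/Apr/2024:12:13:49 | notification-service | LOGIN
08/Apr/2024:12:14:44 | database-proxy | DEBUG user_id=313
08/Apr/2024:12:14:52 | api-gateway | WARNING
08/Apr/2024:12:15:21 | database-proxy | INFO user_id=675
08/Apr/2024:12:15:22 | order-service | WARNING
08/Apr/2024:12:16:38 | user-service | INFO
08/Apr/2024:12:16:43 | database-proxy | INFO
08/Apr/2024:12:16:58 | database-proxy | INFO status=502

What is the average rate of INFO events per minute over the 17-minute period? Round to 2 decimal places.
1.12

To calculate the rate:

1. Count total INFO events: 19
2. Total time period: 17 minutes
3. Rate = 19 / 17 = 1.12 events per minute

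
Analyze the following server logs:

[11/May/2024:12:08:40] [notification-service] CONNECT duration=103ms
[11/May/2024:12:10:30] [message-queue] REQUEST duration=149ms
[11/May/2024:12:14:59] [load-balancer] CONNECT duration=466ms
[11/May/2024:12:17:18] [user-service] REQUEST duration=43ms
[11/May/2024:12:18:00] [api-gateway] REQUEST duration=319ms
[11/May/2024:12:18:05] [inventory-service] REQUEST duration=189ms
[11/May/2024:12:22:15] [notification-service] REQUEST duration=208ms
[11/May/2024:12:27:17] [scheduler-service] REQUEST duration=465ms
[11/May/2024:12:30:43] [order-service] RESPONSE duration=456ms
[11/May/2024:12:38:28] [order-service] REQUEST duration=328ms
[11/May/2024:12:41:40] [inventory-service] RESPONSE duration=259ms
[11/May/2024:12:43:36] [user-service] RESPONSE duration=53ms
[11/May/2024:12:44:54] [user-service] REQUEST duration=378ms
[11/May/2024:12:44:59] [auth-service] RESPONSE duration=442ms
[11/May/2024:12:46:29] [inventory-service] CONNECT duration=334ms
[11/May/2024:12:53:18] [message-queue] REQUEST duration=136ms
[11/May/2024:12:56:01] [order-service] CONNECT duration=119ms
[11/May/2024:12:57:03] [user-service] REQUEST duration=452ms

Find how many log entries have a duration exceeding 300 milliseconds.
9

To count timeouts:

1. Threshold: 300ms
2. Extract duration from each log entry
3. Count entries where duration > 300
4. Timeout count: 9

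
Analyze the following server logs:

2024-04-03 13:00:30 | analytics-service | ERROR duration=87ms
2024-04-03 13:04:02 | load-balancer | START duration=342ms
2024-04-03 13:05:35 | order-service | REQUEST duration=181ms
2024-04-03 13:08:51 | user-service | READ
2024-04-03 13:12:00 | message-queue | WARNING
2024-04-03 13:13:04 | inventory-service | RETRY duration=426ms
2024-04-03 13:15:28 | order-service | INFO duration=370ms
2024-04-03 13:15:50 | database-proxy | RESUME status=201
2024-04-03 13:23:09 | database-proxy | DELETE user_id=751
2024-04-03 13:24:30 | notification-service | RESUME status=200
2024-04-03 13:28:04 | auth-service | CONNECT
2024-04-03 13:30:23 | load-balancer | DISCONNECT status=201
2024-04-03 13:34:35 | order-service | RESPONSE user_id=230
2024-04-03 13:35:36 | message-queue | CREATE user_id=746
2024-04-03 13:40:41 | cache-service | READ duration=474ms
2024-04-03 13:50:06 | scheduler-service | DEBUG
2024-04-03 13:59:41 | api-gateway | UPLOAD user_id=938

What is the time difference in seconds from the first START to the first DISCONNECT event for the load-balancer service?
1581

To find the time between events:

1. Locate the first START event for load-balancer: 2024-04-03 13:04:02
2. Locate the first DISCONNECT event for load-balancer: 2024-04-03 13:30:23
3. Calculate the difference: 2024-04-03 13:30:23 - 2024-04-03 13:04:02 = 1581 seconds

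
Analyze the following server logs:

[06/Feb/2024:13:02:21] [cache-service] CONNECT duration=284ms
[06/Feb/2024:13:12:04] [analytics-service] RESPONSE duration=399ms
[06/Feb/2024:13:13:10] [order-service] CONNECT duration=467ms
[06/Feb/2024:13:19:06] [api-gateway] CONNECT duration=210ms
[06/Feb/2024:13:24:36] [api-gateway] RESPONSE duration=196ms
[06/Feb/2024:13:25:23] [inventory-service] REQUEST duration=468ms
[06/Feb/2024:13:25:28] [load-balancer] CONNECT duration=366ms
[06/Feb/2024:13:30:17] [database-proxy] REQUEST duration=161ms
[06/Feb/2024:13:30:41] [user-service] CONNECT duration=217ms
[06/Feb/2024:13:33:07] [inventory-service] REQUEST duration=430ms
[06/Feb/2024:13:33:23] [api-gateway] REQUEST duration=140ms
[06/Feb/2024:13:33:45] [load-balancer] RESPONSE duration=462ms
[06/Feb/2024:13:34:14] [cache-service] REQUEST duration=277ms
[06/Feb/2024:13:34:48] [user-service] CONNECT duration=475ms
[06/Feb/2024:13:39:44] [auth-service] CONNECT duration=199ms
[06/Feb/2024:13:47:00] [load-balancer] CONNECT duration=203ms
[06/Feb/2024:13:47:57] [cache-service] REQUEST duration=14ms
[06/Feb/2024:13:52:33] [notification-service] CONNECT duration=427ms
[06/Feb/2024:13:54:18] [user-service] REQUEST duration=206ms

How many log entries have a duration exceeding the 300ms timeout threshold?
8

To count timeouts:

1. Threshold: 300ms
2. Extract duration from each log entry
3. Count entries where duration > 300
4. Timeout count: 8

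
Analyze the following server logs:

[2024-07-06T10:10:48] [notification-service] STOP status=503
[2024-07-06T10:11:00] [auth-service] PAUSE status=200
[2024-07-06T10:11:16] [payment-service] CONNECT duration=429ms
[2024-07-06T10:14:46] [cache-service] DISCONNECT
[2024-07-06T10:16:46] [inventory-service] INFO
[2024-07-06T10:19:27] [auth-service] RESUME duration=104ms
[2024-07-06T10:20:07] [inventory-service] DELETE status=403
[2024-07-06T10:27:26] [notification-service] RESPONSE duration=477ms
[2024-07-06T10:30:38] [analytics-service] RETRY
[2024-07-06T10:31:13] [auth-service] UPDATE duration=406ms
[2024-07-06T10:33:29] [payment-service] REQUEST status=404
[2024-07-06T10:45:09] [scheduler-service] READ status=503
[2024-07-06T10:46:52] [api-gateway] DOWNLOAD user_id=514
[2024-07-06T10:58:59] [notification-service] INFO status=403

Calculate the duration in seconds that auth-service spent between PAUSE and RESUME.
507

To calculate state duration:

1. Find PAUSE event for auth-service: 2024-07-06T10:11:00
2. Find RESUME event for auth-service: 2024-07-06T10:19:27
3. Calculate duration: 2024-07-06T10:19:27 - 2024-07-06T10:11:00 = 507 seconds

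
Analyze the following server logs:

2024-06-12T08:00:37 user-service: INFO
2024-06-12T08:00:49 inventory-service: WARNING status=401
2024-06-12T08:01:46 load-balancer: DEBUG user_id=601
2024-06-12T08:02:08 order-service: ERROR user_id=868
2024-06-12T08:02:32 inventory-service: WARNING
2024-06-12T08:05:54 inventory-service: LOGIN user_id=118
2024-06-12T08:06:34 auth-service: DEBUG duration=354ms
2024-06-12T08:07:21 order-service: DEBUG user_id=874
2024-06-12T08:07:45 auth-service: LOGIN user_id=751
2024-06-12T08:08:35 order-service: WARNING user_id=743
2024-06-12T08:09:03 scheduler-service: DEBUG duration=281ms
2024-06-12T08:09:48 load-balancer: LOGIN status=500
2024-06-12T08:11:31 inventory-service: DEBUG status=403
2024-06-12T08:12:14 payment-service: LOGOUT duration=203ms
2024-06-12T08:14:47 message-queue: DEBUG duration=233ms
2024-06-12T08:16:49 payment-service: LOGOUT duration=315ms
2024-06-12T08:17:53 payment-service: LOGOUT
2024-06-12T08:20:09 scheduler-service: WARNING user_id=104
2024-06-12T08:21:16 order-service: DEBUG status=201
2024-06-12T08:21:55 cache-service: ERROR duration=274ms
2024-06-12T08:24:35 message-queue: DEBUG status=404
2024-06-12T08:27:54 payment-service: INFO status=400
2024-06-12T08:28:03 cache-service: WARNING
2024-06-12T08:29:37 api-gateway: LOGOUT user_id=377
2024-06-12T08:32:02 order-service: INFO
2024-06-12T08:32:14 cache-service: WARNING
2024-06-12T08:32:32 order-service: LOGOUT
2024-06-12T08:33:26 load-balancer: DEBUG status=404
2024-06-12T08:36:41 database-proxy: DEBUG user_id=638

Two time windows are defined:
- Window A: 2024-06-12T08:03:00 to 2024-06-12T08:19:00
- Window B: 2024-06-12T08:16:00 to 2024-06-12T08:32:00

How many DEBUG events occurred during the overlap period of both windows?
0

To find overlap events:

1. Window A: 2024-06-12T08:03:00 to 2024-06-12T08:19:00
2. Window B: 2024-06-12T08:16:00 to 2024-06-12T08:32:00
3. Overlap period: 2024-06-12T08:16:00 to 2024-06-12T08:19:00
4. Count DEBUG events in overlap: 0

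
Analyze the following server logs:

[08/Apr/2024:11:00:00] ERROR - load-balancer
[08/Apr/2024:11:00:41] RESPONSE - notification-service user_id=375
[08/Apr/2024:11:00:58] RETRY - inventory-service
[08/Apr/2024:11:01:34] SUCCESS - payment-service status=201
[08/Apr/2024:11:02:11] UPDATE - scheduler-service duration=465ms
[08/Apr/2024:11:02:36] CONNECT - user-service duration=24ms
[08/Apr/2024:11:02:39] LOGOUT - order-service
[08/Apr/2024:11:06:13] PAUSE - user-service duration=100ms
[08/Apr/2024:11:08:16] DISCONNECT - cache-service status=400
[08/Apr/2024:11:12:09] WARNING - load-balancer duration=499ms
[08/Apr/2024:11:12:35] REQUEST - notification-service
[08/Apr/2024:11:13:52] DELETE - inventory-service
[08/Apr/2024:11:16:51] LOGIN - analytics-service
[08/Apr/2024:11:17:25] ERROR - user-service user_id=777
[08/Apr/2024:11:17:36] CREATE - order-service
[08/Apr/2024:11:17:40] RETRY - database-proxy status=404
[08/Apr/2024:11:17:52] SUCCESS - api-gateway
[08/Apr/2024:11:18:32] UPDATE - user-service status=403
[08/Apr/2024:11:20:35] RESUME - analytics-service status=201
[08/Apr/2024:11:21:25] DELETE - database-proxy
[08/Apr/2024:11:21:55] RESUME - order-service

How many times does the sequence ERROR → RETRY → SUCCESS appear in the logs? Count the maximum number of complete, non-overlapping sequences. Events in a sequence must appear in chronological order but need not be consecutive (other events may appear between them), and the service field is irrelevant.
2

To count sequences:

1. Look for pattern: ERROR → RETRY → SUCCESS
2. Greedily scan the log in chronological order, matching each sequence element in turn (ignoring service)
3. Each time the full pattern completes, increment the count and restart matching from the next event
4. Complete non-overlapping sequences found: 2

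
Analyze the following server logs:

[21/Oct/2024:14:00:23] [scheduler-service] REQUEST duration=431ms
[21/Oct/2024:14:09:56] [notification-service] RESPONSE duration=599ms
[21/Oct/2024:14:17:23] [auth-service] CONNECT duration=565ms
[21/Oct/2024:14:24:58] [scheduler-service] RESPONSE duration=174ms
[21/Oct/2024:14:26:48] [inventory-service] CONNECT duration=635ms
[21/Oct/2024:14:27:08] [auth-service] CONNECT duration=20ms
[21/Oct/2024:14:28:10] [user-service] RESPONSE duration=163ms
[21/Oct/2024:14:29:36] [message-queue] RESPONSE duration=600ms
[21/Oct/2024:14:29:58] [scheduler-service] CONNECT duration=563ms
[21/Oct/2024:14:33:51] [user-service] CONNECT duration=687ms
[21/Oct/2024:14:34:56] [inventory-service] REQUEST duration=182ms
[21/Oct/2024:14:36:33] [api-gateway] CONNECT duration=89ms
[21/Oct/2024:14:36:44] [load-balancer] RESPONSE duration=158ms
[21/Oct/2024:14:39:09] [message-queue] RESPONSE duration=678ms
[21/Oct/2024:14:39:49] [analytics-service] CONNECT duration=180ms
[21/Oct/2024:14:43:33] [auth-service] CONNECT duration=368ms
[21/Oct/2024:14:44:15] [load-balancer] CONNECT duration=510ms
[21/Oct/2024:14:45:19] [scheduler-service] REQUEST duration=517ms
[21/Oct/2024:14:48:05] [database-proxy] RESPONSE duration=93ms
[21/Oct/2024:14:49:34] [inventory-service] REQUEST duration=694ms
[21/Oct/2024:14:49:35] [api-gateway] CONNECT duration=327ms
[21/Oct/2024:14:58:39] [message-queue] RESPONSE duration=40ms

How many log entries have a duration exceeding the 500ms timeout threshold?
10

To count timeouts:

1. Threshold: 500ms
2. Extract duration from each log entry
3. Count entries where duration > 500
4. Timeout count: 10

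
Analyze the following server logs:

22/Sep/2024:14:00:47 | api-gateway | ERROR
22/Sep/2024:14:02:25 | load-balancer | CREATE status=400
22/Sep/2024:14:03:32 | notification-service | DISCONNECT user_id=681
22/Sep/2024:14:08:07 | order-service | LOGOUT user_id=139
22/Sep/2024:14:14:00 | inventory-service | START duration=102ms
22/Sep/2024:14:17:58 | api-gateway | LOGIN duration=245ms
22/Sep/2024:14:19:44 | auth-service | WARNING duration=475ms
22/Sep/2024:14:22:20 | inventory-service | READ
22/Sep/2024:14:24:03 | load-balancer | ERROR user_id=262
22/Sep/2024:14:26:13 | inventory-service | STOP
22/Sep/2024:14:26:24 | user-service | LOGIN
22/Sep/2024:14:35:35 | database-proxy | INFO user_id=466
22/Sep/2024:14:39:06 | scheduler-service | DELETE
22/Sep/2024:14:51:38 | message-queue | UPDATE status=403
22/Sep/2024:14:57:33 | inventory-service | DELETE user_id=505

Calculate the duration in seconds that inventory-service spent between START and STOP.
733

To calculate state duration:

1. Find START event for inventory-service: 22/Sep/2024:14:14:00
2. Find STOP event for inventory-service: 22/Sep/2024:14:26:13
3. Calculate duration: 22/Sep/2024:14:26:13 - 22/Sep/2024:14:14:00 = 733 seconds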